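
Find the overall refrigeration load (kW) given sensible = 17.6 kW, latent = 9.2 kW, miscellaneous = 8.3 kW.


Q_total = Q_s + Q_l + Q_misc
Q_total = 17.6 + 9.2 + 8.3
Q_total = 35.1 kW

35.1


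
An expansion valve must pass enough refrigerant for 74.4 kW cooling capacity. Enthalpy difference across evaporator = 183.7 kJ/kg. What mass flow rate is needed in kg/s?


m_dot = Q / dh
m_dot = 74.4 / 183.7
m_dot = 0.405 kg/s

0.405


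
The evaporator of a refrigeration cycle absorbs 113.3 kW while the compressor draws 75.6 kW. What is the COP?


COP = Q_evap / W
COP = 113.3 / 75.6
COP = 1.499

1.499


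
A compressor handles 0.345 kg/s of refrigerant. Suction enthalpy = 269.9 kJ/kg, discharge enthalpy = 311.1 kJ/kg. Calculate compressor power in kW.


dh = 311.1 - 269.9 = 41.2 kJ/kg
W = m_dot * dh = 0.345 * 41.2 = 14.21 kW

14.21


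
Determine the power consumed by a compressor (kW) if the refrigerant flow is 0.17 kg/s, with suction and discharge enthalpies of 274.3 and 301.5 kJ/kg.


dh = 301.5 - 274.3 = 27.2 kJ/kg
W = m_dot * dh = 0.17 * 27.2 = 4.62 kW

4.62


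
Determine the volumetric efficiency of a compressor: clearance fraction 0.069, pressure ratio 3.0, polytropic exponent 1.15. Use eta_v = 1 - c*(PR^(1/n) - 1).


PR^(1/n) = 3.0^(1/1.15) = 2.59948938
eta_v = 1 - 0.069 * (2.59948938 - 1)
eta_v = 0.8896

0.8896


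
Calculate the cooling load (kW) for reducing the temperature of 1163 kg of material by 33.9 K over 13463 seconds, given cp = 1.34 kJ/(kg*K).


Q = m * cp * dT / t
Q = 1163 * 1.34 * 33.9 / 13463
Q = 3.924 kW

3.924


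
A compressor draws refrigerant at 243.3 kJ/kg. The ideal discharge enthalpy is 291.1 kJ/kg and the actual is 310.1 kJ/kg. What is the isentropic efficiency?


dh_ideal = 291.1 - 243.3 = 47.8 kJ/kg
dh_actual = 310.1 - 243.3 = 66.8 kJ/kg
eta_s = dh_ideal / dh_actual = 47.8 / 66.8
eta_s = 0.7156

0.7156


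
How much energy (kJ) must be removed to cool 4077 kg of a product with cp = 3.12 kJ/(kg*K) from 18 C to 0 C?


dT = 18 - (0) = 18 K
Q = m * cp * dT = 4077 * 3.12 * 18
Q = 228964 kJ

228964


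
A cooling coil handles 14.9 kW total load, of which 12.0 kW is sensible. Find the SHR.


SHR = Q_sensible / Q_total
SHR = 12.0 / 14.9
SHR = 0.805

0.805


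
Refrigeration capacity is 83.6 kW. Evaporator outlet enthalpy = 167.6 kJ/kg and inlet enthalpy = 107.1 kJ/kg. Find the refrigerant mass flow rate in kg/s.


dh = 167.6 - 107.1 = 60.5 kJ/kg
m_dot = Q / dh = 83.6 / 60.5 = 1.3818 kg/s

1.3818


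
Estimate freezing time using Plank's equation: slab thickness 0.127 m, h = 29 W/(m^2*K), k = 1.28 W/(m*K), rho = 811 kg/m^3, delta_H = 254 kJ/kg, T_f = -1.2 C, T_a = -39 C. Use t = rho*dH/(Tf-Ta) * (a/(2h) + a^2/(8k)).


dT = -1.2 - (-39) = 37.8 K
term1 = a/(2h) = 0.127/(2*29) = 0.002189655172
term2 = a^2/(8k) = 0.127^2/(8*1.28) = 0.001575097656
t = rho*dH*1000/dT * (term1 + term2)
t = 811*254*1000/37.8 * (0.002189655172 + 0.001575097656)
t = 20516 s

20516


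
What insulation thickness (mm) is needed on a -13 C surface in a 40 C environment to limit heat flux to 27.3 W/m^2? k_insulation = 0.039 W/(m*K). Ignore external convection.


dT = 40 - (-13) = 53 K
thickness = k * dT / q_max * 1000
thickness = 0.039 * 53 / 27.3 * 1000
thickness = 75.7 mm

75.7


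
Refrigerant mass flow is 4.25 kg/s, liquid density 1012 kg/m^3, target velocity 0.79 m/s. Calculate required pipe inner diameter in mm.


A = m_dot / (rho * v) = 4.25 / (1012 * 0.79) = 0.005315955371 m^2
d = sqrt(4*A/pi) * 1000
d = 82.3 mm

82.3


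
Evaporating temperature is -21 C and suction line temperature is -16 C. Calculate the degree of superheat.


Superheat = T_suction - T_evap
Superheat = -16 - (-21)
Superheat = 5 K

5


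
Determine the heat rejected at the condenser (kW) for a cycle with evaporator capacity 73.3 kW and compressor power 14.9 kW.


Q_cond = Q_evap + W
Q_cond = 73.3 + 14.9
Q_cond = 88.2 kW

88.2


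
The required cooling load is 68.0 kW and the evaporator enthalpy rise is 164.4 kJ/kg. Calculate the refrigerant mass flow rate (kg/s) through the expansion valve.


m_dot = Q / dh
m_dot = 68.0 / 164.4
m_dot = 0.4136 kg/s

0.4136


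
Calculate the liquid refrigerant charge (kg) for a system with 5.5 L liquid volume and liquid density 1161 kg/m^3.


Charge = V * rho / 1000
Charge = 5.5 * 1161 / 1000
Charge = 6.39 kg

6.39


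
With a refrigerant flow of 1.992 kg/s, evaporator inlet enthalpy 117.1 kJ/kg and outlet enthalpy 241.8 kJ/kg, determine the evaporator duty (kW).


dh = 241.8 - 117.1 = 124.7 kJ/kg
Q_evap = m_dot * dh = 1.992 * 124.7
Q_evap = 248.4 kW

248.4


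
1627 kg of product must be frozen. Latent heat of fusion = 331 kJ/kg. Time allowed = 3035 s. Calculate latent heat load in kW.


Q_lat = m * h_fg / t
Q_lat = 1627 * 331 / 3035
Q_lat = 177.44 kW

177.44


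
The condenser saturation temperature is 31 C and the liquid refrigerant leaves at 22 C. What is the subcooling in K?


Subcooling = T_cond - T_liquid
Subcooling = 31 - 22
Subcooling = 9 K

9


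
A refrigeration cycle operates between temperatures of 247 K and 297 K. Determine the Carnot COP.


dT = 297 - 247 = 50 K
COP_carnot = T_cold / dT = 247 / 50
COP_carnot = 4.94

4.94


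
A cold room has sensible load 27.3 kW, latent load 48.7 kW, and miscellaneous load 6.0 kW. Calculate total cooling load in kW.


Q_total = Q_s + Q_l + Q_misc
Q_total = 27.3 + 48.7 + 6.0
Q_total = 82.0 kW

82.0


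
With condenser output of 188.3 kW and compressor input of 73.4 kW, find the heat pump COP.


COP_hp = Q_cond / W
COP_hp = 188.3 / 73.4
COP_hp = 2.565

2.565


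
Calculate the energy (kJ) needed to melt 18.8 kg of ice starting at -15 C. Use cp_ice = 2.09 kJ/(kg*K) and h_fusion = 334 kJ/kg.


Sensible heat = cp * dT = 2.09 * 15 = 31.35 kJ/kg
Total per kg = 31.35 + 334 = 365.35 kJ/kg
Q = m * total = 18.8 * 365.35
Q = 6868.6 kJ

6868.6


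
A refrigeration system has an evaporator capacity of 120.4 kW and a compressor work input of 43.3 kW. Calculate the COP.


COP = Q_evap / W
COP = 120.4 / 43.3
COP = 2.781

2.781


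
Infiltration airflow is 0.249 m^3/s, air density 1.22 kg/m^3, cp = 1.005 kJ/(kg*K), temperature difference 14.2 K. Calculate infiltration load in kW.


Q = V_dot * rho * cp * dT
Q = 0.249 * 1.22 * 1.005 * 14.2
Q = 4.335 kW

4.335


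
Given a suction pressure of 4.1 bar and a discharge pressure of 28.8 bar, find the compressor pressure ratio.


PR = P_high / P_low
PR = 28.8 / 4.1
PR = 7.024

7.024


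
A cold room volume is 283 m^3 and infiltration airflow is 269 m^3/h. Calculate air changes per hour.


ACH = flow / volume
ACH = 269 / 283
ACH = 0.951

0.951


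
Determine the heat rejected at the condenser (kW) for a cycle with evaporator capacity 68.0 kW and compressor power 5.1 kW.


Q_cond = Q_evap + W
Q_cond = 68.0 + 5.1
Q_cond = 73.1 kW

73.1


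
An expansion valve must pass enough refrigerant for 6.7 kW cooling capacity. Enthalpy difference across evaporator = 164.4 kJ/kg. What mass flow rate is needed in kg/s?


m_dot = Q / dh
m_dot = 6.7 / 164.4
m_dot = 0.0408 kg/s

0.0408


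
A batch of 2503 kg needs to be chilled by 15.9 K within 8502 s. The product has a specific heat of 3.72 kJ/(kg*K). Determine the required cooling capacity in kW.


Q = m * cp * dT / t
Q = 2503 * 3.72 * 15.9 / 8502
Q = 17.413 kW

17.413


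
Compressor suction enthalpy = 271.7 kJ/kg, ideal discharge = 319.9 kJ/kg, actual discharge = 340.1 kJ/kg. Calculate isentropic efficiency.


dh_ideal = 319.9 - 271.7 = 48.2 kJ/kg
dh_actual = 340.1 - 271.7 = 68.4 kJ/kg
eta_s = dh_ideal / dh_actual = 48.2 / 68.4
eta_s = 0.7047

0.7047


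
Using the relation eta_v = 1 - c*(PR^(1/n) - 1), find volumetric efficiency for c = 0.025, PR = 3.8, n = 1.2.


PR^(1/n) = 3.8^(1/1.2) = 3.04195648
eta_v = 1 - 0.025 * (3.04195648 - 1)
eta_v = 0.949

0.949


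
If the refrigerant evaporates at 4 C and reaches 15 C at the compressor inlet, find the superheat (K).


Superheat = T_suction - T_evap
Superheat = 15 - (4)
Superheat = 11 K

11


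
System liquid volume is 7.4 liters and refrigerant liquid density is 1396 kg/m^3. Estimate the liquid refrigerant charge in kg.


Charge = V * rho / 1000
Charge = 7.4 * 1396 / 1000
Charge = 10.33 kg

10.33


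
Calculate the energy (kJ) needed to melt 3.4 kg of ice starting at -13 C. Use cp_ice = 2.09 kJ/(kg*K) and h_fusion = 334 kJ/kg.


Sensible heat = cp * dT = 2.09 * 13 = 27.17 kJ/kg
Total per kg = 27.17 + 334 = 361.17 kJ/kg
Q = m * total = 3.4 * 361.17
Q = 1228.0 kJ

1228.0


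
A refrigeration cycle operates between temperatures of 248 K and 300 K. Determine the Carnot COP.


dT = 300 - 248 = 52 K
COP_carnot = T_cold / dT = 248 / 52
COP_carnot = 4.769

4.769


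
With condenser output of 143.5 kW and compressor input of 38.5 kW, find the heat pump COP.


COP_hp = Q_cond / W
COP_hp = 143.5 / 38.5
COP_hp = 3.727

3.727


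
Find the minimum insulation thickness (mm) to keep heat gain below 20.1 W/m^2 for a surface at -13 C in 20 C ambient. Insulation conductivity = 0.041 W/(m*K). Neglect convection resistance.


dT = 20 - (-13) = 33 K
thickness = k * dT / q_max * 1000
thickness = 0.041 * 33 / 20.1 * 1000
thickness = 67.3 mm

67.3


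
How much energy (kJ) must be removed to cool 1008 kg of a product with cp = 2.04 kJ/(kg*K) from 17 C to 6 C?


dT = 17 - (6) = 11 K
Q = m * cp * dT = 1008 * 2.04 * 11
Q = 22620 kJ

22620


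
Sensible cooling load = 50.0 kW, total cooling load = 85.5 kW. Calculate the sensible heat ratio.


SHR = Q_sensible / Q_total
SHR = 50.0 / 85.5
SHR = 0.585

0.585


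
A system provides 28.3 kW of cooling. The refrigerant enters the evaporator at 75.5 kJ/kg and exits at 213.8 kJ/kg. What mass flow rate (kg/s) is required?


dh = 213.8 - 75.5 = 138.3 kJ/kg
m_dot = Q / dh = 28.3 / 138.3 = 0.2046 kg/s

0.2046


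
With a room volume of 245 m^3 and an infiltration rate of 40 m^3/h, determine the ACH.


ACH = flow / volume
ACH = 40 / 245
ACH = 0.163

0.163


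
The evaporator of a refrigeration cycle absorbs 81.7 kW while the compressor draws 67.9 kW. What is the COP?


COP = Q_evap / W
COP = 81.7 / 67.9
COP = 1.203

1.203


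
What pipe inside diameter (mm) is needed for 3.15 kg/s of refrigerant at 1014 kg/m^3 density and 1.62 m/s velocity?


A = m_dot / (rho * v) = 3.15 / (1014 * 1.62) = 0.001917598071 m^2
d = sqrt(4*A/pi) * 1000
d = 49.4 mm

49.4


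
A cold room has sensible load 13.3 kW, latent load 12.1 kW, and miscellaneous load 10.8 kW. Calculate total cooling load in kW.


Q_total = Q_s + Q_l + Q_misc
Q_total = 13.3 + 12.1 + 10.8
Q_total = 36.2 kW

36.2


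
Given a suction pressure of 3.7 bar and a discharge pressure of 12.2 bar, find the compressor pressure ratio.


PR = P_high / P_low
PR = 12.2 / 3.7
PR = 3.297

3.297


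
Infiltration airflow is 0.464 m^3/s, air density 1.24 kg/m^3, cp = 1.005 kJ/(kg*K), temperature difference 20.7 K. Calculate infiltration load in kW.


Q = V_dot * rho * cp * dT
Q = 0.464 * 1.24 * 1.005 * 20.7
Q = 11.97 kW

11.97


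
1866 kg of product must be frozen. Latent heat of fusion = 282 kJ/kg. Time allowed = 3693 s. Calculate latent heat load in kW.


Q_lat = m * h_fg / t
Q_lat = 1866 * 282 / 3693
Q_lat = 142.49 kW

142.49


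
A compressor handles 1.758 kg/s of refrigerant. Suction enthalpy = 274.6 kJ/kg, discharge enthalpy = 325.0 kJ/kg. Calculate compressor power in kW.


dh = 325.0 - 274.6 = 50.4 kJ/kg
W = m_dot * dh = 1.758 * 50.4 = 88.6 kW

88.6


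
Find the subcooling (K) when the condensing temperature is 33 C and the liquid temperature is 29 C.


Subcooling = T_cond - T_liquid
Subcooling = 33 - 29
Subcooling = 4 K

4


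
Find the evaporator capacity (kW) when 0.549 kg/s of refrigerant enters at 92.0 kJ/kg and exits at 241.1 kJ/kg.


dh = 241.1 - 92.0 = 149.1 kJ/kg
Q_evap = m_dot * dh = 0.549 * 149.1
Q_evap = 81.86 kW

81.86


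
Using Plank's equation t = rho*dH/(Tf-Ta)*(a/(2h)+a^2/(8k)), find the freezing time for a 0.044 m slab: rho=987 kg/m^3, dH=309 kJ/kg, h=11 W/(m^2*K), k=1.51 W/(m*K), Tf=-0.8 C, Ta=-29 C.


dT = -0.8 - (-29) = 28.2 K
term1 = a/(2h) = 0.044/(2*11) = 0.002
term2 = a^2/(8k) = 0.044^2/(8*1.51) = 0.0001602649007
t = rho*dH*1000/dT * (term1 + term2)
t = 987*309*1000/28.2 * (0.002 + 0.0001602649007)
t = 23363 s

23363


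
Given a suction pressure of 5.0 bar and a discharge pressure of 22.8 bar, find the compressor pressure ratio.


PR = P_high / P_low
PR = 22.8 / 5.0
PR = 4.56

4.56


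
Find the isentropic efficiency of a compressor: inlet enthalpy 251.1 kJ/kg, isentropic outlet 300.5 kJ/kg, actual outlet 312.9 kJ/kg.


dh_ideal = 300.5 - 251.1 = 49.4 kJ/kg
dh_actual = 312.9 - 251.1 = 61.8 kJ/kg
eta_s = dh_ideal / dh_actual = 49.4 / 61.8
eta_s = 0.7994

0.7994


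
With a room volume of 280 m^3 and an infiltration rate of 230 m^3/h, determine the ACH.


ACH = flow / volume
ACH = 230 / 280
ACH = 0.821

0.821


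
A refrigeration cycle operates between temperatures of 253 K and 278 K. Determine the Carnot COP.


dT = 278 - 253 = 25 K
COP_carnot = T_cold / dT = 253 / 25
COP_carnot = 10.12

10.12


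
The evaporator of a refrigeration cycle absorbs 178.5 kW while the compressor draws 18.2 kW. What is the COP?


COP = Q_evap / W
COP = 178.5 / 18.2
COP = 9.808

9.808


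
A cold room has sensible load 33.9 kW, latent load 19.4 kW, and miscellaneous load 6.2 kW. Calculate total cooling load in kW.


Q_total = Q_s + Q_l + Q_misc
Q_total = 33.9 + 19.4 + 6.2
Q_total = 59.5 kW

59.5


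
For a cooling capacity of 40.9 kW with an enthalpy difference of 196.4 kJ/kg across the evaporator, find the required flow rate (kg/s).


m_dot = Q / dh
m_dot = 40.9 / 196.4
m_dot = 0.2082 kg/s

0.2082


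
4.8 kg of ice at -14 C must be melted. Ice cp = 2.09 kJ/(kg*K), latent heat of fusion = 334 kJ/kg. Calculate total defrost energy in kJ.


Sensible heat = cp * dT = 2.09 * 14 = 29.26 kJ/kg
Total per kg = 29.26 + 334 = 363.26 kJ/kg
Q = m * total = 4.8 * 363.26
Q = 1743.6 kJ

1743.6


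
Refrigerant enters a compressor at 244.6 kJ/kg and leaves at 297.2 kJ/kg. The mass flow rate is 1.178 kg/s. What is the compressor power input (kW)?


dh = 297.2 - 244.6 = 52.6 kJ/kg
W = m_dot * dh = 1.178 * 52.6 = 61.96 kW

61.96


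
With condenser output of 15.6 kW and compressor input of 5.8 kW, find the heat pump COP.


COP_hp = Q_cond / W
COP_hp = 15.6 / 5.8
COP_hp = 2.69

2.69


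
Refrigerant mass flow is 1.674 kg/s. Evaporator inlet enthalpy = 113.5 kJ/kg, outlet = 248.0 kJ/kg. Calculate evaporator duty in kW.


dh = 248.0 - 113.5 = 134.5 kJ/kg
Q_evap = m_dot * dh = 1.674 * 134.5
Q_evap = 225.15 kW

225.15


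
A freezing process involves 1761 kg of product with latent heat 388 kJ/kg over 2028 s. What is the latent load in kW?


Q_lat = m * h_fg / t
Q_lat = 1761 * 388 / 2028
Q_lat = 336.92 kW

336.92


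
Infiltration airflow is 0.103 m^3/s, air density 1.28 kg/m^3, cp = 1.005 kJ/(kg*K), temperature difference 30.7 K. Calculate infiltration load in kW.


Q = V_dot * rho * cp * dT
Q = 0.103 * 1.28 * 1.005 * 30.7
Q = 4.068 kW

4.068


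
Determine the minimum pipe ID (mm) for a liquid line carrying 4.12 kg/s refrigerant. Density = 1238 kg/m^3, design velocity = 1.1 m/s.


A = m_dot / (rho * v) = 4.12 / (1238 * 1.1) = 0.003025407549 m^2
d = sqrt(4*A/pi) * 1000
d = 62.1 mm

62.1


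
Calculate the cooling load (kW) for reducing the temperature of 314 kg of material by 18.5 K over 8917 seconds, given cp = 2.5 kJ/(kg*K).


Q = m * cp * dT / t
Q = 314 * 2.5 * 18.5 / 8917
Q = 1.629 kW

1.629


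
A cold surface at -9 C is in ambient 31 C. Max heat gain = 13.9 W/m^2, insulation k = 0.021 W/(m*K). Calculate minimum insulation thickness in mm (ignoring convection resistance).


dT = 31 - (-9) = 40 K
thickness = k * dT / q_max * 1000
thickness = 0.021 * 40 / 13.9 * 1000
thickness = 60.4 mm

60.4


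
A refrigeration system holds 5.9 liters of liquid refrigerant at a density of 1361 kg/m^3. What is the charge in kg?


Charge = V * rho / 1000
Charge = 5.9 * 1361 / 1000
Charge = 8.03 kg

8.03


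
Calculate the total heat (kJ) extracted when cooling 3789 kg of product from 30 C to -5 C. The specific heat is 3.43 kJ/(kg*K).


dT = 30 - (-5) = 35 K
Q = m * cp * dT = 3789 * 3.43 * 35
Q = 454869 kJ

454869


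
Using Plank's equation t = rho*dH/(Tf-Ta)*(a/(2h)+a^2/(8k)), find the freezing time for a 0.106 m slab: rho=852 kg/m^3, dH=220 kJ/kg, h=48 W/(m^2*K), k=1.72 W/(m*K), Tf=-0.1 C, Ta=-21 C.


dT = -0.1 - (-21) = 20.9 K
term1 = a/(2h) = 0.106/(2*48) = 0.001104166667
term2 = a^2/(8k) = 0.106^2/(8*1.72) = 0.0008165697674
t = rho*dH*1000/dT * (term1 + term2)
t = 852*220*1000/20.9 * (0.001104166667 + 0.0008165697674)
t = 17226 s

17226


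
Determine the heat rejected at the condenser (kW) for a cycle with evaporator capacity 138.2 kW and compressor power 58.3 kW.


Q_cond = Q_evap + W
Q_cond = 138.2 + 58.3
Q_cond = 196.5 kW

196.5


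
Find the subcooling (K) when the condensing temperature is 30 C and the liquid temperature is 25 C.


Subcooling = T_cond - T_liquid
Subcooling = 30 - 25
Subcooling = 5 K

5


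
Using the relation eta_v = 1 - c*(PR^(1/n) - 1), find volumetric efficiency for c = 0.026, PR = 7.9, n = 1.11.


PR^(1/n) = 7.9^(1/1.11) = 6.43684506
eta_v = 1 - 0.026 * (6.43684506 - 1)
eta_v = 0.8586

0.8586


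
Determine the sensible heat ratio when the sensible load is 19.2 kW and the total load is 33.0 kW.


SHR = Q_sensible / Q_total
SHR = 19.2 / 33.0
SHR = 0.582

0.582


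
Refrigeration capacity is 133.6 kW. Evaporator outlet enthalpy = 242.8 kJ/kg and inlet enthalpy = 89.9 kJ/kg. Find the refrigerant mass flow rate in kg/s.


dh = 242.8 - 89.9 = 152.9 kJ/kg
m_dot = Q / dh = 133.6 / 152.9 = 0.8738 kg/s

0.8738


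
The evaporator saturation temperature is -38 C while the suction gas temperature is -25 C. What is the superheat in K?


Superheat = T_suction - T_evap
Superheat = -25 - (-38)
Superheat = 13 K

13


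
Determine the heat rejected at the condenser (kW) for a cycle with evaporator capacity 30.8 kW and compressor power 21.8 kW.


Q_cond = Q_evap + W
Q_cond = 30.8 + 21.8
Q_cond = 52.6 kW

52.6


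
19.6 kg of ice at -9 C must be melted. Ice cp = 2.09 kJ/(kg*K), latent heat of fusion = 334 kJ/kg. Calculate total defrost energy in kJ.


Sensible heat = cp * dT = 2.09 * 9 = 18.81 kJ/kg
Total per kg = 18.81 + 334 = 352.81 kJ/kg
Q = m * total = 19.6 * 352.81
Q = 6915.1 kJ

6915.1


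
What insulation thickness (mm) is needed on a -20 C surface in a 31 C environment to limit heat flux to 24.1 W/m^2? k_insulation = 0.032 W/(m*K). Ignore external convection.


dT = 31 - (-20) = 51 K
thickness = k * dT / q_max * 1000
thickness = 0.032 * 51 / 24.1 * 1000
thickness = 67.7 mm

67.7


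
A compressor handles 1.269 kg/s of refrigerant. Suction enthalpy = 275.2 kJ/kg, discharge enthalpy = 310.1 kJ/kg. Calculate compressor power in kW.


dh = 310.1 - 275.2 = 34.9 kJ/kg
W = m_dot * dh = 1.269 * 34.9 = 44.29 kW

44.29


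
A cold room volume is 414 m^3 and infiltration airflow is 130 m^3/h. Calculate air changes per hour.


ACH = flow / volume
ACH = 130 / 414
ACH = 0.314

0.314


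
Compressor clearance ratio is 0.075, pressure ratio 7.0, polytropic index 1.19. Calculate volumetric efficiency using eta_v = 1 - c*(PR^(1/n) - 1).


PR^(1/n) = 7.0^(1/1.19) = 5.13057948
eta_v = 1 - 0.075 * (5.13057948 - 1)
eta_v = 0.6902

0.6902


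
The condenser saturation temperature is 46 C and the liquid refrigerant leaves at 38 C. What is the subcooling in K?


Subcooling = T_cond - T_liquid
Subcooling = 46 - 38
Subcooling = 8 K

8


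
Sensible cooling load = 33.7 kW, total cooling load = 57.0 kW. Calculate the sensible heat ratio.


SHR = Q_sensible / Q_total
SHR = 33.7 / 57.0
SHR = 0.591

0.591


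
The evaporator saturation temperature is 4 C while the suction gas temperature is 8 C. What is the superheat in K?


Superheat = T_suction - T_evap
Superheat = 8 - (4)
Superheat = 4 K

4


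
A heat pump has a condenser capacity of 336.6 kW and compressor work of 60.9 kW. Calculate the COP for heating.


COP_hp = Q_cond / W
COP_hp = 336.6 / 60.9
COP_hp = 5.527

5.527


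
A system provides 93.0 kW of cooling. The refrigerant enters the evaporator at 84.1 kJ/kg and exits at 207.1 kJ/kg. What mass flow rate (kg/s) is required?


dh = 207.1 - 84.1 = 123.0 kJ/kg
m_dot = Q / dh = 93.0 / 123.0 = 0.7561 kg/s

0.7561


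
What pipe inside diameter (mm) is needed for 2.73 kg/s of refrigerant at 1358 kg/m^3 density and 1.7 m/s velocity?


A = m_dot / (rho * v) = 2.73 / (1358 * 1.7) = 0.00118253487 m^2
d = sqrt(4*A/pi) * 1000
d = 38.8 mm

38.8


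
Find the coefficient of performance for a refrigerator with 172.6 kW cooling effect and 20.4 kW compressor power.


COP = Q_evap / W
COP = 172.6 / 20.4
COP = 8.461

8.461


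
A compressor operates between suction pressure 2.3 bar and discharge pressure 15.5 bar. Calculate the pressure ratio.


PR = P_high / P_low
PR = 15.5 / 2.3
PR = 6.739

6.739


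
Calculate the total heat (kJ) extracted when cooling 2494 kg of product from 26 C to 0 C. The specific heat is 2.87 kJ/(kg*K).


dT = 26 - (0) = 26 K
Q = m * cp * dT = 2494 * 2.87 * 26
Q = 186102 kJ

186102


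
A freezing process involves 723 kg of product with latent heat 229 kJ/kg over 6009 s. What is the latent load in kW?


Q_lat = m * h_fg / t
Q_lat = 723 * 229 / 6009
Q_lat = 27.55 kW

27.55


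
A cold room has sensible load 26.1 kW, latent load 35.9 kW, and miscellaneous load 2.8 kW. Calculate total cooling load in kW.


Q_total = Q_s + Q_l + Q_misc
Q_total = 26.1 + 35.9 + 2.8
Q_total = 64.8 kW

64.8


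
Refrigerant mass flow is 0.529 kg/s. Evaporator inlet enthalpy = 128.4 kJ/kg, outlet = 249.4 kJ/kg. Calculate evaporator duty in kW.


dh = 249.4 - 128.4 = 121.0 kJ/kg
Q_evap = m_dot * dh = 0.529 * 121.0
Q_evap = 64.01 kW

64.01


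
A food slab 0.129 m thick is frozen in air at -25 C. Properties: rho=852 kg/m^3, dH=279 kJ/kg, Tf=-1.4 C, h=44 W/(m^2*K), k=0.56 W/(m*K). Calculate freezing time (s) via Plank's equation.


dT = -1.4 - (-25) = 23.6 K
term1 = a/(2h) = 0.129/(2*44) = 0.001465909091
term2 = a^2/(8k) = 0.129^2/(8*0.56) = 0.003714508929
t = rho*dH*1000/dT * (term1 + term2)
t = 852*279*1000/23.6 * (0.001465909091 + 0.003714508929)
t = 52179 s

52179


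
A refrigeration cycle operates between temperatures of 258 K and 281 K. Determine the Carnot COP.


dT = 281 - 258 = 23 K
COP_carnot = T_cold / dT = 258 / 23
COP_carnot = 11.217

11.217


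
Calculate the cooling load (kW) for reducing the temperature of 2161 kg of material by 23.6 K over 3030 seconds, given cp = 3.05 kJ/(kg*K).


Q = m * cp * dT / t
Q = 2161 * 3.05 * 23.6 / 3030
Q = 51.336 kW

51.336


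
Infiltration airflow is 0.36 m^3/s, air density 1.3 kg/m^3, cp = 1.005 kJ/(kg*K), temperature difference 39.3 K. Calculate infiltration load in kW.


Q = V_dot * rho * cp * dT
Q = 0.36 * 1.3 * 1.005 * 39.3
Q = 18.484 kW

18.484


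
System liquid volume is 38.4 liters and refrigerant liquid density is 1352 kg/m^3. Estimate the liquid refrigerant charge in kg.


Charge = V * rho / 1000
Charge = 38.4 * 1352 / 1000
Charge = 51.92 kg

51.92


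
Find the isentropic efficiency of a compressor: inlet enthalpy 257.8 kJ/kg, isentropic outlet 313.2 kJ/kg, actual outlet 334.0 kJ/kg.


dh_ideal = 313.2 - 257.8 = 55.4 kJ/kg
dh_actual = 334.0 - 257.8 = 76.2 kJ/kg
eta_s = dh_ideal / dh_actual = 55.4 / 76.2
eta_s = 0.727

0.727


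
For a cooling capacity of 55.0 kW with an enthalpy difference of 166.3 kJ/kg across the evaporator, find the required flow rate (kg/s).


m_dot = Q / dh
m_dot = 55.0 / 166.3
m_dot = 0.3307 kg/s

0.3307


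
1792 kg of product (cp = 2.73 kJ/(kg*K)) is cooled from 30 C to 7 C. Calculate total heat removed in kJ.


dT = 30 - (7) = 23 K
Q = m * cp * dT = 1792 * 2.73 * 23
Q = 112520 kJ

112520


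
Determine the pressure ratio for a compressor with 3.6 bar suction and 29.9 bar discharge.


PR = P_high / P_low
PR = 29.9 / 3.6
PR = 8.306

8.306


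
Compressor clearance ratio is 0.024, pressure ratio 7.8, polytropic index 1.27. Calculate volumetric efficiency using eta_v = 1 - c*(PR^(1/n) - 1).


PR^(1/n) = 7.8^(1/1.27) = 5.04007147
eta_v = 1 - 0.024 * (5.04007147 - 1)
eta_v = 0.903

0.903


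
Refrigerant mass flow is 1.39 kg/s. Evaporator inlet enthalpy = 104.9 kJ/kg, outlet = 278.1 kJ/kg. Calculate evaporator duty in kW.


dh = 278.1 - 104.9 = 173.2 kJ/kg
Q_evap = m_dot * dh = 1.39 * 173.2
Q_evap = 240.75 kW

240.75


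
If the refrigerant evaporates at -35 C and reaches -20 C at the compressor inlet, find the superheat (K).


Superheat = T_suction - T_evap
Superheat = -20 - (-35)
Superheat = 15 K

15


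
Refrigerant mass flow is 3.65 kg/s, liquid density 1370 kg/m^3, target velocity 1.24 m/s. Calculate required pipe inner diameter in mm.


A = m_dot / (rho * v) = 3.65 / (1370 * 1.24) = 0.002148575465 m^2
d = sqrt(4*A/pi) * 1000
d = 52.3 mm

52.3


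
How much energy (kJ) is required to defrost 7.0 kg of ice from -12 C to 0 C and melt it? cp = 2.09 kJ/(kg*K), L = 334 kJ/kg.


Sensible heat = cp * dT = 2.09 * 12 = 25.08 kJ/kg
Total per kg = 25.08 + 334 = 359.08 kJ/kg
Q = m * total = 7.0 * 359.08
Q = 2513.6 kJ

2513.6


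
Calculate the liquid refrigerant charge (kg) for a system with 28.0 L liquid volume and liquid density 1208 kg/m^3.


Charge = V * rho / 1000
Charge = 28.0 * 1208 / 1000
Charge = 33.82 kg

33.82


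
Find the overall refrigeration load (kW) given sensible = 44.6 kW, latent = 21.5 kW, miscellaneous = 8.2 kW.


Q_total = Q_s + Q_l + Q_misc
Q_total = 44.6 + 21.5 + 8.2
Q_total = 74.3 kW

74.3


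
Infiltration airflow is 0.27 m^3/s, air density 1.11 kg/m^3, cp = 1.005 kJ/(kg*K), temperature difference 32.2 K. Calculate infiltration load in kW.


Q = V_dot * rho * cp * dT
Q = 0.27 * 1.11 * 1.005 * 32.2
Q = 9.699 kW

9.699


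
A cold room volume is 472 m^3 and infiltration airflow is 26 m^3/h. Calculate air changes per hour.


ACH = flow / volume
ACH = 26 / 472
ACH = 0.055

0.055


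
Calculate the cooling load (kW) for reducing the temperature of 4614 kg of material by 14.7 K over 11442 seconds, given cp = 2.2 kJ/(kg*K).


Q = m * cp * dT / t
Q = 4614 * 2.2 * 14.7 / 11442
Q = 13.041 kW

13.041


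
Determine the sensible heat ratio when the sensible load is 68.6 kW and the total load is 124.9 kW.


SHR = Q_sensible / Q_total
SHR = 68.6 / 124.9
SHR = 0.549

0.549


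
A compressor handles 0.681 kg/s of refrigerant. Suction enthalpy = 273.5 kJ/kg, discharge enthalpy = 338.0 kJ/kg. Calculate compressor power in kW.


dh = 338.0 - 273.5 = 64.5 kJ/kg
W = m_dot * dh = 0.681 * 64.5 = 43.92 kW

43.92


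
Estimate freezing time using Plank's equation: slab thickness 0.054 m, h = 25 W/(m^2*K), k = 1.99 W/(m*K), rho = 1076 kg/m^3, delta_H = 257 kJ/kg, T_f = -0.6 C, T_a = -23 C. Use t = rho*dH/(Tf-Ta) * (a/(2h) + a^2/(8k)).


dT = -0.6 - (-23) = 22.4 K
term1 = a/(2h) = 0.054/(2*25) = 0.00108
term2 = a^2/(8k) = 0.054^2/(8*1.99) = 0.0001831658291
t = rho*dH*1000/dT * (term1 + term2)
t = 1076*257*1000/22.4 * (0.00108 + 0.0001831658291)
t = 15594 s

15594


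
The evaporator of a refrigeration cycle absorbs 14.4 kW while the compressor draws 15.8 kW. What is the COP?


COP = Q_evap / W
COP = 14.4 / 15.8
COP = 0.911

0.911


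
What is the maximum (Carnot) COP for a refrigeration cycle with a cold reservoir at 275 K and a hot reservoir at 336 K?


dT = 336 - 275 = 61 K
COP_carnot = T_cold / dT = 275 / 61
COP_carnot = 4.508

4.508


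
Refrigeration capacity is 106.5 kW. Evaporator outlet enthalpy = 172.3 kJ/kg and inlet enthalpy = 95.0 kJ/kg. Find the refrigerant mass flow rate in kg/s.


dh = 172.3 - 95.0 = 77.3 kJ/kg
m_dot = Q / dh = 106.5 / 77.3 = 1.3777 kg/s

1.3777


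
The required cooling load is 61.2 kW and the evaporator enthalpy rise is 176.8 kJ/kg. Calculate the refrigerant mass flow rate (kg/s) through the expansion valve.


m_dot = Q / dh
m_dot = 61.2 / 176.8
m_dot = 0.3462 kg/s

0.3462


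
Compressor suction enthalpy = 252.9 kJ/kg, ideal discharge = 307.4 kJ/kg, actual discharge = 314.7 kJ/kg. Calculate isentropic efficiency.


dh_ideal = 307.4 - 252.9 = 54.5 kJ/kg
dh_actual = 314.7 - 252.9 = 61.8 kJ/kg
eta_s = dh_ideal / dh_actual = 54.5 / 61.8
eta_s = 0.8819

0.8819


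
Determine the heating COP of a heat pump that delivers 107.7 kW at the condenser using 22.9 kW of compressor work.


COP_hp = Q_cond / W
COP_hp = 107.7 / 22.9
COP_hp = 4.703

4.703


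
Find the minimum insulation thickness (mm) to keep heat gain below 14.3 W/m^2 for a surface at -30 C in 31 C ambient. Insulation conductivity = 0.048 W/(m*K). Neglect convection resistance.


dT = 31 - (-30) = 61 K
thickness = k * dT / q_max * 1000
thickness = 0.048 * 61 / 14.3 * 1000
thickness = 204.8 mm

204.8


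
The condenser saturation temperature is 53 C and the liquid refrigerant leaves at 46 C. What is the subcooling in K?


Subcooling = T_cond - T_liquid
Subcooling = 53 - 46
Subcooling = 7 K

7


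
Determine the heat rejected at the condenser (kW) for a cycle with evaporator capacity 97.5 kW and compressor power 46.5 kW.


Q_cond = Q_evap + W
Q_cond = 97.5 + 46.5
Q_cond = 144.0 kW

144.0


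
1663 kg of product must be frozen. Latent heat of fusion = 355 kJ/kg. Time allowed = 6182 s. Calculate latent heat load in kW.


Q_lat = m * h_fg / t
Q_lat = 1663 * 355 / 6182
Q_lat = 95.5 kW

95.5


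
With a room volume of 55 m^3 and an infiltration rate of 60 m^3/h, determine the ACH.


ACH = flow / volume
ACH = 60 / 55
ACH = 1.091

1.091


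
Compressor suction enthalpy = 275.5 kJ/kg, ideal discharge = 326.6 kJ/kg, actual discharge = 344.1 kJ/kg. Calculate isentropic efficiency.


dh_ideal = 326.6 - 275.5 = 51.1 kJ/kg
dh_actual = 344.1 - 275.5 = 68.6 kJ/kg
eta_s = dh_ideal / dh_actual = 51.1 / 68.6
eta_s = 0.7449

0.7449


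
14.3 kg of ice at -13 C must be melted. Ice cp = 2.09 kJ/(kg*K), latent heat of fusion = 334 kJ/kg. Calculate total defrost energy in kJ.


Sensible heat = cp * dT = 2.09 * 13 = 27.17 kJ/kg
Total per kg = 27.17 + 334 = 361.17 kJ/kg
Q = m * total = 14.3 * 361.17
Q = 5164.7 kJ

5164.7


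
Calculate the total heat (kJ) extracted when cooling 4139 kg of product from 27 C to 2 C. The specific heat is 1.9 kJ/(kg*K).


dT = 27 - (2) = 25 K
Q = m * cp * dT = 4139 * 1.9 * 25
Q = 196603 kJ

196603


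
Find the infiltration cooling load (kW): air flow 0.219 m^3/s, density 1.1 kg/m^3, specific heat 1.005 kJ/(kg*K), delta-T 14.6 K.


Q = V_dot * rho * cp * dT
Q = 0.219 * 1.1 * 1.005 * 14.6
Q = 3.535 kW

3.535


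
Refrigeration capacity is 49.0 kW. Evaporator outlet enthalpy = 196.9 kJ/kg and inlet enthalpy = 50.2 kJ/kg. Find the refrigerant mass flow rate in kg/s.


dh = 196.9 - 50.2 = 146.7 kJ/kg
m_dot = Q / dh = 49.0 / 146.7 = 0.334 kg/s

0.334


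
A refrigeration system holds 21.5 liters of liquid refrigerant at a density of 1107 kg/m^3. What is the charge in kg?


Charge = V * rho / 1000
Charge = 21.5 * 1107 / 1000
Charge = 23.8 kg

23.8


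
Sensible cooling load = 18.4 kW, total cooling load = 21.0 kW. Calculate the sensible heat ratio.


SHR = Q_sensible / Q_total
SHR = 18.4 / 21.0
SHR = 0.876

0.876


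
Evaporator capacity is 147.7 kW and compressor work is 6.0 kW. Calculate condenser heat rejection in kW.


Q_cond = Q_evap + W
Q_cond = 147.7 + 6.0
Q_cond = 153.7 kW

153.7


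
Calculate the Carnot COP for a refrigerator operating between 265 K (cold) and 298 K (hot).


dT = 298 - 265 = 33 K
COP_carnot = T_cold / dT = 265 / 33
COP_carnot = 8.03

8.03


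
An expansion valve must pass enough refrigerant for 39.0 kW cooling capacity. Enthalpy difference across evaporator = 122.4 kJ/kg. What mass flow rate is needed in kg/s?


m_dot = Q / dh
m_dot = 39.0 / 122.4
m_dot = 0.3186 kg/s

0.3186


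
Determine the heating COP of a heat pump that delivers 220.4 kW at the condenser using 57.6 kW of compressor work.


COP_hp = Q_cond / W
COP_hp = 220.4 / 57.6
COP_hp = 3.826

3.826


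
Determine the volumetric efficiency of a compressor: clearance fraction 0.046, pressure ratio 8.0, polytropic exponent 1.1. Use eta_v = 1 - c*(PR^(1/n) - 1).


PR^(1/n) = 8.0^(1/1.1) = 6.62202624
eta_v = 1 - 0.046 * (6.62202624 - 1)
eta_v = 0.7414

0.7414


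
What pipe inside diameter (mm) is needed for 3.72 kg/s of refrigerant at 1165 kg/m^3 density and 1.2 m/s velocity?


A = m_dot / (rho * v) = 3.72 / (1165 * 1.2) = 0.002660944206 m^2
d = sqrt(4*A/pi) * 1000
d = 58.2 mm

58.2


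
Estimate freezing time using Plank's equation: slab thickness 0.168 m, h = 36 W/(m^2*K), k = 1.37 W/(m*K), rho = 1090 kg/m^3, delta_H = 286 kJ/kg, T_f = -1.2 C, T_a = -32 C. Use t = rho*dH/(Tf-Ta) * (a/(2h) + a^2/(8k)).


dT = -1.2 - (-32) = 30.8 K
term1 = a/(2h) = 0.168/(2*36) = 0.002333333333
term2 = a^2/(8k) = 0.168^2/(8*1.37) = 0.002575182482
t = rho*dH*1000/dT * (term1 + term2)
t = 1090*286*1000/30.8 * (0.002333333333 + 0.002575182482)
t = 49681 s

49681


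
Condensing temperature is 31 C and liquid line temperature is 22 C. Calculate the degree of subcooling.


Subcooling = T_cond - T_liquid
Subcooling = 31 - 22
Subcooling = 9 K

9


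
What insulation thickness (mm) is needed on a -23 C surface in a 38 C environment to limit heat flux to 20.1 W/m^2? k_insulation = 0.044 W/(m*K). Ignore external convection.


dT = 38 - (-23) = 61 K
thickness = k * dT / q_max * 1000
thickness = 0.044 * 61 / 20.1 * 1000
thickness = 133.5 mm

133.5


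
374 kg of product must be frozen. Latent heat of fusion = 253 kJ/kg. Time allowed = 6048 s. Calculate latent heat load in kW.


Q_lat = m * h_fg / t
Q_lat = 374 * 253 / 6048
Q_lat = 15.65 kW

15.65


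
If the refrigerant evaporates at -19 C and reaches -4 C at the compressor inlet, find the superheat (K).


Superheat = T_suction - T_evap
Superheat = -4 - (-19)
Superheat = 15 K

15


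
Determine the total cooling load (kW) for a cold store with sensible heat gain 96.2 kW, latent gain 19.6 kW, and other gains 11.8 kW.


Q_total = Q_s + Q_l + Q_misc
Q_total = 96.2 + 19.6 + 11.8
Q_total = 127.6 kW

127.6


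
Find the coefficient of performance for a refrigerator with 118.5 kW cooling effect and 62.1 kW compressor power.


COP = Q_evap / W
COP = 118.5 / 62.1
COP = 1.908

1.908


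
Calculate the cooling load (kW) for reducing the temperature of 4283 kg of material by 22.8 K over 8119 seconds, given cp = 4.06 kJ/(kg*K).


Q = m * cp * dT / t
Q = 4283 * 4.06 * 22.8 / 8119
Q = 48.832 kW

48.832


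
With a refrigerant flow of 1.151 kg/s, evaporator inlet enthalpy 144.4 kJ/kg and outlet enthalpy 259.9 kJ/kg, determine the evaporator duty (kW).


dh = 259.9 - 144.4 = 115.5 kJ/kg
Q_evap = m_dot * dh = 1.151 * 115.5
Q_evap = 132.94 kW

132.94


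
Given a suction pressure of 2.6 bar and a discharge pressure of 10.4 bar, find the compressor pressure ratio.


PR = P_high / P_low
PR = 10.4 / 2.6
PR = 4.0

4.0


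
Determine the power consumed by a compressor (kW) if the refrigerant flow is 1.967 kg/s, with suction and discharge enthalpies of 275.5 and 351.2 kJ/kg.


dh = 351.2 - 275.5 = 75.7 kJ/kg
W = m_dot * dh = 1.967 * 75.7 = 148.9 kW

148.9


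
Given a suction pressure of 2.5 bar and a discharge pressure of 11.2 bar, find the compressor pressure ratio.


PR = P_high / P_low
PR = 11.2 / 2.5
PR = 4.48

4.48


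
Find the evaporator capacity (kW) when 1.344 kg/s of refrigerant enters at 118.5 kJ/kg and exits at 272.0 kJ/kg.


dh = 272.0 - 118.5 = 153.5 kJ/kg
Q_evap = m_dot * dh = 1.344 * 153.5
Q_evap = 206.3 kW

206.3


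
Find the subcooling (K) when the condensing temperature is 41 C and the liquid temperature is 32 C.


Subcooling = T_cond - T_liquid
Subcooling = 41 - 32
Subcooling = 9 K

9


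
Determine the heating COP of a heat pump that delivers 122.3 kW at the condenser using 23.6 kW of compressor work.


COP_hp = Q_cond / W
COP_hp = 122.3 / 23.6
COP_hp = 5.182

5.182


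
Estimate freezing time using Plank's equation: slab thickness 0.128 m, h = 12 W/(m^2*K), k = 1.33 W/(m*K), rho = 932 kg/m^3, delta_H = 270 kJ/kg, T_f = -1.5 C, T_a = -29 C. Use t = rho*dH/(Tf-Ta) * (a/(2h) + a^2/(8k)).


dT = -1.5 - (-29) = 27.5 K
term1 = a/(2h) = 0.128/(2*12) = 0.005333333333
term2 = a^2/(8k) = 0.128^2/(8*1.33) = 0.001539849624
t = rho*dH*1000/dT * (term1 + term2)
t = 932*270*1000/27.5 * (0.005333333333 + 0.001539849624)
t = 62893 s

62893


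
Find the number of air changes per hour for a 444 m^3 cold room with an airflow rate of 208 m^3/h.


ACH = flow / volume
ACH = 208 / 444
ACH = 0.468

0.468


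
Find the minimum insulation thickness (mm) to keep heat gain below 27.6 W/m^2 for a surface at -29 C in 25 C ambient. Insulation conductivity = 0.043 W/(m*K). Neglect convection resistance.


dT = 25 - (-29) = 54 K
thickness = k * dT / q_max * 1000
thickness = 0.043 * 54 / 27.6 * 1000
thickness = 84.1 mm

84.1


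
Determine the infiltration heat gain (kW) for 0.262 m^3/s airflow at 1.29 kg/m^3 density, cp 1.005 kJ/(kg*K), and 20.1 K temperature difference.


Q = V_dot * rho * cp * dT
Q = 0.262 * 1.29 * 1.005 * 20.1
Q = 6.827 kW

6.827


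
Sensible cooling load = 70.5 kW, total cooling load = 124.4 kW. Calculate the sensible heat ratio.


SHR = Q_sensible / Q_total
SHR = 70.5 / 124.4
SHR = 0.567

0.567


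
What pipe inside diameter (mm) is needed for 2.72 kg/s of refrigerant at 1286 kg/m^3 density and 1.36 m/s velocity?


A = m_dot / (rho * v) = 2.72 / (1286 * 1.36) = 0.001555209953 m^2
d = sqrt(4*A/pi) * 1000
d = 44.5 mm

44.5


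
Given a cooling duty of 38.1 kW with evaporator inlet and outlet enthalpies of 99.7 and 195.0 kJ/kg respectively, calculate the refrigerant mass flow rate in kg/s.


dh = 195.0 - 99.7 = 95.3 kJ/kg
m_dot = Q / dh = 38.1 / 95.3 = 0.3998 kg/s

0.3998


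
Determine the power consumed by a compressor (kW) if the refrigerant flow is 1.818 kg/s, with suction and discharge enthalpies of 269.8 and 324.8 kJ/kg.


dh = 324.8 - 269.8 = 55.0 kJ/kg
W = m_dot * dh = 1.818 * 55.0 = 99.99 kW

99.99


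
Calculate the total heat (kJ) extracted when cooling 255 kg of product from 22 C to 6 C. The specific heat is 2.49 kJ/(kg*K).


dT = 22 - (6) = 16 K
Q = m * cp * dT = 255 * 2.49 * 16
Q = 10159 kJ

10159


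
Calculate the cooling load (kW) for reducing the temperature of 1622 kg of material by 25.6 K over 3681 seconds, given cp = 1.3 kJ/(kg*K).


Q = m * cp * dT / t
Q = 1622 * 1.3 * 25.6 / 3681
Q = 14.665 kW

14.665


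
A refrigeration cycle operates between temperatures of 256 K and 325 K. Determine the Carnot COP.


dT = 325 - 256 = 69 K
COP_carnot = T_cold / dT = 256 / 69
COP_carnot = 3.71

3.71


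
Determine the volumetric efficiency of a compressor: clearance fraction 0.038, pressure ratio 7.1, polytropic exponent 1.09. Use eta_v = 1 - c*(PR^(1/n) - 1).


PR^(1/n) = 7.1^(1/1.09) = 6.03908249
eta_v = 1 - 0.038 * (6.03908249 - 1)
eta_v = 0.8085

0.8085


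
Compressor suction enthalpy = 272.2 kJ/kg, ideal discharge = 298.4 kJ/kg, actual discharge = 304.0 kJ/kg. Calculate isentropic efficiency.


dh_ideal = 298.4 - 272.2 = 26.2 kJ/kg
dh_actual = 304.0 - 272.2 = 31.8 kJ/kg
eta_s = dh_ideal / dh_actual = 26.2 / 31.8
eta_s = 0.8239

0.8239


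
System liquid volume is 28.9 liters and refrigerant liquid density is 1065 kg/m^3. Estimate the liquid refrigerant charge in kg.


Charge = V * rho / 1000
Charge = 28.9 * 1065 / 1000
Charge = 30.78 kg

30.78
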